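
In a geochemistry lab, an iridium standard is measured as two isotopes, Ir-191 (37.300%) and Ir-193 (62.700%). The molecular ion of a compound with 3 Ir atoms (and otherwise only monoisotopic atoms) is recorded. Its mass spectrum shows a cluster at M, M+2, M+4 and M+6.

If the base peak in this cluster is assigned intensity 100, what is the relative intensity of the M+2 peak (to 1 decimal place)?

(0.37300 + 0.62700)^3 gives M 0.0519, M+2 0.2617, M+4 0.4399, M+6 0.2465; the largest is M+4.
P(M+4) = C(3,2) × 0.37300^1 × 0.62700^2 = 3 × 0.3730 × 0.393129 = 0.439911 (base)
P(M+2) = C(3,1) × 0.37300^2 × 0.62700^1 = 3 × 0.139129 × 0.6270 = 0.261702
Relative intensity = 0.261702 / 0.439911 × 100 = 59.5

59.5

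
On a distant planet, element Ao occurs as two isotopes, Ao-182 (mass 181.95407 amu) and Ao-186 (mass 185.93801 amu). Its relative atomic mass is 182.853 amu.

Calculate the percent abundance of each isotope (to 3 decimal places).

Let x be the fractional abundance of Ao-182; then Ao-186 has abundance 1 − x.
181.95407·x + 185.93801·(1 − x) = 182.853
(181.95407 − 185.93801)·x = 182.853 − 185.93801
x = -3.08501 / -3.98394 = 0.77436 → 77.436% Ao-182, 22.564% Ao-186.

Ao-182: 77.436%, Ao-186: 22.564%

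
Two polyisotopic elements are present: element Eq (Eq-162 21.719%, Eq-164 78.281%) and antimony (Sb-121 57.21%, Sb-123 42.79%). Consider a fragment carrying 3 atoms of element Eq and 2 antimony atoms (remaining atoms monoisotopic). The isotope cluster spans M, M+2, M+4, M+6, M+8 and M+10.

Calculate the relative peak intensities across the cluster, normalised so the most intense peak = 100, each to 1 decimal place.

Element Eq pattern (n=3): 0.01024518 : 0.11077896 : 0.39927656 : 0.47969931
Antimony pattern (n=2): 0.32729841 : 0.48960318 : 0.18309841
Convolve the two distributions (both contribute in 2-u steps):
  M: 0.01024518×0.32729841 = 0.003353
  M+2: 0.01024518×0.48960318 + 0.11077896×0.32729841 = 0.041274
  M+4: 0.01024518×0.18309841 + 0.11077896×0.48960318 + 0.39927656×0.32729841 = 0.186796
  M+6: 0.11077896×0.18309841 + 0.39927656×0.48960318 + 0.47969931×0.32729841 = 0.372775
  M+8: 0.39927656×0.18309841 + 0.47969931×0.48960318 = 0.307969
  M+10: 0.47969931×0.18309841 = 0.087832
Scale to base peak (0.372775) = 100: 0.9 : 11.1 : 50.1 : 100.0 : 82.6 : 23.6

0.9 : 11.1 : 50.1 : 100.0 : 82.6 : 23.6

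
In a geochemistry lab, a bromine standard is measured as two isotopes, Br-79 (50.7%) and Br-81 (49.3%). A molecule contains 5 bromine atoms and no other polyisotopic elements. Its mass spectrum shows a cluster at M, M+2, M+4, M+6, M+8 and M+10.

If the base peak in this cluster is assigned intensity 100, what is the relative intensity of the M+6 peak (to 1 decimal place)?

97.2

(0.507 + 0.493)^5 gives M 0.0335, M+2 0.1629, M+4 0.3168, M+6 0.3080, M+8 0.1497, M+10 0.0291; the largest is M+4.
P(M+4) = C(5,2) × 0.507^3 × 0.493^2 = 10 × 0.13032384 × 0.243049 = 0.316751 (base)
P(M+6) = C(5,3) × 0.507^2 × 0.493^3 = 10 × 0.257049 × 0.11982316 = 0.308004
Relative intensity = 0.308004 / 0.316751 × 100 = 97.2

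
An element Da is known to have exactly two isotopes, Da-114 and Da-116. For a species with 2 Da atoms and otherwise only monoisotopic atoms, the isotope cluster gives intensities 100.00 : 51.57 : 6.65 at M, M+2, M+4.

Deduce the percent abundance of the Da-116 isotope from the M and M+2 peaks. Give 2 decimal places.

20.50%

Write p for the Da-114 fraction. I(M+2)/I(M) = [C(2,1)·p^1·(1−p)] / p^2 = 2·(1−p)/p = 51.57/100.00 = 0.5157
(1−p)/p = 0.5157/2 = 0.2579  ⇒  p = 1/(1 + 0.2579) = 0.7950
Da-114: 79.50%, Da-116: 20.50%.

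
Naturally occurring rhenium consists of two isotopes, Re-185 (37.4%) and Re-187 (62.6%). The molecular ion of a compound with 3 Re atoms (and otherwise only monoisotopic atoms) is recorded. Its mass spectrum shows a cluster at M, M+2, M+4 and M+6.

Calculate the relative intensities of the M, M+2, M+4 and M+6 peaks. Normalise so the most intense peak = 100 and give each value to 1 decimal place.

11.9 : 59.7 : 100.0 : 55.8

Each Re atom is independently Re-185 (p = 0.374) or Re-187 (q = 0.626); the cluster is the binomial expansion (p + q)^3.
P(M) = 0.374^3 = 0.052314
P(M+2) = 3 × 0.374^2 × 0.626^1 = 0.262687
P(M+4) = 3 × 0.374^1 × 0.626^2 = 0.439685
P(M+6) = 0.626^3 = 0.245314
The M+4 peak is largest (0.439685); scaling to 100 gives 11.9 : 59.7 : 100.0 : 55.8.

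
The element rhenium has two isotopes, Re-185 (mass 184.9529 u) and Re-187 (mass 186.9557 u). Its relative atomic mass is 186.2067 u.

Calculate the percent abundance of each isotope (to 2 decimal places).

Writing the weighted mean with unknown fraction x of Re-185:
184.9529·x + 186.9557·(1 − x) = 186.2067
(184.9529 − 186.9557)·x = 186.2067 − 186.9557
x = -0.7490 / -2.0028 = 0.37398 → 37.40% Re-185, 62.60% Re-187.

Re-185: 37.40%, Re-187: 62.60%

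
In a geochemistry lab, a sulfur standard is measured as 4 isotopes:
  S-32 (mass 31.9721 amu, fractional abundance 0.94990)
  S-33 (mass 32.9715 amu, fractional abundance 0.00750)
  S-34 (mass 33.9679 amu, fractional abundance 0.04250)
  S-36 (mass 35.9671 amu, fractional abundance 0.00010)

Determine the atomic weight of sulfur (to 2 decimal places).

Weight each isotope mass by its fractional abundance: 0.94990 × 31.9721 + 0.00750 × 32.9715 + 0.04250 × 33.9679 + 0.00010 × 35.9671
= 30.37030 + 0.24729 + 1.44364 + 0.00360 = 32.06483 amu

32.06 amu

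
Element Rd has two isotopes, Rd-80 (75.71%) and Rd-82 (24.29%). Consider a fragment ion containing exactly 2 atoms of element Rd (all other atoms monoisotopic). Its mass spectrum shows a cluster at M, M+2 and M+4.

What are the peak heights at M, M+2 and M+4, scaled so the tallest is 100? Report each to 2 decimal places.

Expanding (0.7571 + 0.2429)^2:
P(M) = 0.7571^2 = 0.573200
P(M+2) = 2 × 0.7571^1 × 0.2429^1 = 0.367799
P(M+4) = 0.2429^2 = 0.059000
The M peak is largest (0.573200); scaling to 100 gives 100.00 : 64.17 : 10.29.

100.00 : 64.17 : 10.29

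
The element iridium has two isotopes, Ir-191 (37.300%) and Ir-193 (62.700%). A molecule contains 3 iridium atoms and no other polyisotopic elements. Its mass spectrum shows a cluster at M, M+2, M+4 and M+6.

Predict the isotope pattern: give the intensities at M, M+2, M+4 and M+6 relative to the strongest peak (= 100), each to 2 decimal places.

Each Ir atom is independently Ir-191 (p = 0.37300) or Ir-193 (q = 0.62700); the cluster is the binomial expansion (p + q)^3.
P(M) = 0.37300^3 = 0.051895
P(M+2) = 3 × 0.37300^2 × 0.62700^1 = 0.261702
P(M+4) = 3 × 0.37300^1 × 0.62700^2 = 0.439911
P(M+6) = 0.62700^3 = 0.246492
The M+4 peak is largest (0.439911); scaling to 100 gives 11.80 : 59.49 : 100.00 : 56.03.

11.80 : 59.49 : 100.00 : 56.03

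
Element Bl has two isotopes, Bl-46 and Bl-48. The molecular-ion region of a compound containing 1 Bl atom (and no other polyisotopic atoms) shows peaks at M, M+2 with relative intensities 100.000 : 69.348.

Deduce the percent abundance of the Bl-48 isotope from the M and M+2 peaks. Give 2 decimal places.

40.95%

Let p = fractional abundance of Bl-46. I(M+2)/I(M) = [C(1,1)·p^0·(1−p)] / p^1 = 1·(1−p)/p = 69.348/100.000 = 0.6935
(1−p)/p = 0.6935/1 = 0.6935  ⇒  p = 1/(1 + 0.6935) = 0.5905
Bl-46: 59.05%, Bl-48: 40.95%.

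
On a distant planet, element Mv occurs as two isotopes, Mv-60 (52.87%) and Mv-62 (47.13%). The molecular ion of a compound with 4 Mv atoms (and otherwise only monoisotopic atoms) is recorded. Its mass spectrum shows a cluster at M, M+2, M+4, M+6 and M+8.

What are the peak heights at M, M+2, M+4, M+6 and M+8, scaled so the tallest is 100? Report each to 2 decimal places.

The 4 Mv atoms are independent, so intensities follow the terms of (0.5287 + 0.4713)^4.
P(M) = 0.5287^4 = 0.078133
P(M+2) = 4 × 0.5287^3 × 0.4713^1 = 0.278603
P(M+4) = 6 × 0.5287^2 × 0.4713^2 = 0.372533
P(M+6) = 4 × 0.5287^1 × 0.4713^3 = 0.221392
P(M+8) = 0.4713^4 = 0.049339
The M+4 peak is largest (0.372533); scaling to 100 gives 20.97 : 74.79 : 100.00 : 59.43 : 13.24.

20.97 : 74.79 : 100.00 : 59.43 : 13.24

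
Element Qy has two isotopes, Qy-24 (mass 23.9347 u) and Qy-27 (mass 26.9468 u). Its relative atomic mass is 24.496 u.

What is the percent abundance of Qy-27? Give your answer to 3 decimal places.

18.635%

With x = fraction of Qy-24 (so Qy-27 is 1 − x):
23.9347·x + 26.9468·(1 − x) = 24.496
(23.9347 − 26.9468)·x = 24.496 − 26.9468
x = -2.4508 / -3.0121 = 0.81365 → 81.365% Qy-24, 18.635% Qy-27.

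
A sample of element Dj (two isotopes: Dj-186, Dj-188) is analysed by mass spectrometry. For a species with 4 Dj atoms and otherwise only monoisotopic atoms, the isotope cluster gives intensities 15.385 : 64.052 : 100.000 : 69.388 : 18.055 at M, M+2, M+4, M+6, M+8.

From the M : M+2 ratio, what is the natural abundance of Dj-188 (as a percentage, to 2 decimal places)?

Let p = fractional abundance of Dj-186. I(M+2)/I(M) = [C(4,1)·p^3·(1−p)] / p^4 = 4·(1−p)/p = 64.052/15.385 = 4.1633
(1−p)/p = 4.1633/4 = 1.0408  ⇒  p = 1/(1 + 1.0408) = 0.4900
Dj-186: 49.00%, Dj-188: 51.00%.

51.00%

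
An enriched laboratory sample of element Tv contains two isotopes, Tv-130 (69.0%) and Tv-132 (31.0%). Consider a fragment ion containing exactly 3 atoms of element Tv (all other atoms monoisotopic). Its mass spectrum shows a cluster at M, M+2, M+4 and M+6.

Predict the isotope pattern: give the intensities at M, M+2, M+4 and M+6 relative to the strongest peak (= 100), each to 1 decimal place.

Expanding (0.690 + 0.310)^3:
P(M) = 0.690^3 = 0.328509
P(M+2) = 3 × 0.690^2 × 0.310^1 = 0.442773
P(M+4) = 3 × 0.690^1 × 0.310^2 = 0.198927
P(M+6) = 0.310^3 = 0.029791
The M+2 peak is largest (0.442773); scaling to 100 gives 74.2 : 100.0 : 44.9 : 6.7.

74.2 : 100.0 : 44.9 : 6.7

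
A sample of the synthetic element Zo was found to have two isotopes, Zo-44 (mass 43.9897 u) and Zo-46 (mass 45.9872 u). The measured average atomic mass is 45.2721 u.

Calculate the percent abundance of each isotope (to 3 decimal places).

Zo-44: 35.800%, Zo-46: 64.200%

Writing the weighted mean with unknown fraction x of Zo-44:
43.9897·x + 45.9872·(1 − x) = 45.2721
(43.9897 − 45.9872)·x = 45.2721 − 45.9872
x = -0.7151 / -1.9975 = 0.35800 → 35.800% Zo-44, 64.200% Zo-46.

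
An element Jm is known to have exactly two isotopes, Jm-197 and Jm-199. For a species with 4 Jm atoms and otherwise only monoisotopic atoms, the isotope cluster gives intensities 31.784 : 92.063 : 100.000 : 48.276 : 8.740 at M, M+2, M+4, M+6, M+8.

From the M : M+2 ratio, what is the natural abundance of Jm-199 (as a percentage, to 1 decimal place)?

Write p for the Jm-197 fraction. I(M+2)/I(M) = [C(4,1)·p^3·(1−p)] / p^4 = 4·(1−p)/p = 92.063/31.784 = 2.8965
(1−p)/p = 2.8965/4 = 0.7241  ⇒  p = 1/(1 + 0.7241) = 0.5800
Jm-197: 58.0%, Jm-199: 42.0%.

42.0%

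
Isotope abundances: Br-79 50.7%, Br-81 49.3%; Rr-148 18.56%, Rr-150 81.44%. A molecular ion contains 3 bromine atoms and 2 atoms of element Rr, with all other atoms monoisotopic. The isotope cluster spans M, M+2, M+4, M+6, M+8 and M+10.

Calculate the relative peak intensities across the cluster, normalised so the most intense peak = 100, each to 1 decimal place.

1.2 : 14.3 : 58.2 : 100.0 : 76.5 : 21.6

Bromine pattern (n=3): 0.13032384 : 0.38017547 : 0.36967753 : 0.11982316
Element Rr pattern (n=2): 0.03444736 : 0.30230528 : 0.66324736
Convolve the two distributions (both contribute in 2-u steps):
  M: 0.13032384×0.03444736 = 0.004489
  M+2: 0.13032384×0.30230528 + 0.38017547×0.03444736 = 0.052494
  M+4: 0.13032384×0.66324736 + 0.38017547×0.30230528 + 0.36967753×0.03444736 = 0.214100
  M+6: 0.38017547×0.66324736 + 0.36967753×0.30230528 + 0.11982316×0.03444736 = 0.368033
  M+8: 0.36967753×0.66324736 + 0.11982316×0.30230528 = 0.281411
  M+10: 0.11982316×0.66324736 = 0.079472
Scale to base peak (0.368033) = 100: 1.2 : 14.3 : 58.2 : 100.0 : 76.5 : 21.6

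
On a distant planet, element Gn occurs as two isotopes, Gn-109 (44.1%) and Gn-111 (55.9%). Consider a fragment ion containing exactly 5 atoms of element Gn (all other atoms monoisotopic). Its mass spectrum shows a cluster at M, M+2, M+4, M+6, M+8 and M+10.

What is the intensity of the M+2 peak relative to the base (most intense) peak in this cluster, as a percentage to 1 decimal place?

31.1%

(0.441 + 0.559)^5 gives M 0.0167, M+2 0.1057, M+4 0.2680, M+6 0.3397, M+8 0.2153, M+10 0.0546; the largest is M+6.
P(M+6) = C(5,3) × 0.441^2 × 0.559^3 = 10 × 0.194481 × 0.17467688 = 0.339713 (base)
P(M+2) = C(5,1) × 0.441^4 × 0.559^1 = 5 × 0.03782286 × 0.5590 = 0.105715
Relative intensity = 0.105715 / 0.339713 × 100 = 31.1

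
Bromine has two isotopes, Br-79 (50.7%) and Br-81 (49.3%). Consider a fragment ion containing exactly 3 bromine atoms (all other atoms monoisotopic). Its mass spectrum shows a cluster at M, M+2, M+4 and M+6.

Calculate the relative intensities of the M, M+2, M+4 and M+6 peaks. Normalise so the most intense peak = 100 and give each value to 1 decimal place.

Expanding (0.507 + 0.493)^3:
P(M) = 0.507^3 = 0.130324
P(M+2) = 3 × 0.507^2 × 0.493^1 = 0.380175
P(M+4) = 3 × 0.507^1 × 0.493^2 = 0.369678
P(M+6) = 0.493^3 = 0.119823
The M+2 peak is largest (0.380175); scaling to 100 gives 34.3 : 100.0 : 97.2 : 31.5.

34.3 : 100.0 : 97.2 : 31.5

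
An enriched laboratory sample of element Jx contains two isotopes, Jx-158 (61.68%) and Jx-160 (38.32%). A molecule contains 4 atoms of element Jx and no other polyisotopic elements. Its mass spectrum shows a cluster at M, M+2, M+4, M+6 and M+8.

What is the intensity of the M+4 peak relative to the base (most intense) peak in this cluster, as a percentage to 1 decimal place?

93.2%

(0.6168 + 0.3832)^4 gives M 0.1447, M+2 0.3597, M+4 0.3352, M+6 0.1388, M+8 0.0216; the largest is M+2.
P(M+2) = C(4,1) × 0.6168^3 × 0.3832^1 = 4 × 0.23465677 × 0.3832 = 0.359682 (base)
P(M+4) = C(4,2) × 0.6168^2 × 0.3832^2 = 6 × 0.38044224 × 0.14684224 = 0.335190
Relative intensity = 0.335190 / 0.359682 × 100 = 93.2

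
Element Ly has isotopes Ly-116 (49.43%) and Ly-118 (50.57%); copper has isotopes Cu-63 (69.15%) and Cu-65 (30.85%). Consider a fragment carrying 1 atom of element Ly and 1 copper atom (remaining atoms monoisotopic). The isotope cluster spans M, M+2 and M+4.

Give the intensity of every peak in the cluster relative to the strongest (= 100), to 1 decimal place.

68.1 : 100.0 : 31.1

Element Ly pattern (n=1): 0.4943 : 0.5057
Copper pattern (n=1): 0.6915 : 0.3085
Convolve the two distributions (both contribute in 2-u steps):
  M: 0.4943×0.6915 = 0.341808
  M+2: 0.4943×0.3085 + 0.5057×0.6915 = 0.502183
  M+4: 0.5057×0.3085 = 0.156008
Scale to base peak (0.502183) = 100: 68.1 : 100.0 : 31.1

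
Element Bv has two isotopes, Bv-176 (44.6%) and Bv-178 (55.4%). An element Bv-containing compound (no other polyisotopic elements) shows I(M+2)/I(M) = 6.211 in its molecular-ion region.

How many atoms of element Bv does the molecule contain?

5

For n independent Bv atoms, I(M+2)/I(M) = n · (abundance Bv-178) / (abundance Bv-176) = n · 0.554/0.446.
n = 6.211 × 0.446/0.554 = 5.00 ≈ 5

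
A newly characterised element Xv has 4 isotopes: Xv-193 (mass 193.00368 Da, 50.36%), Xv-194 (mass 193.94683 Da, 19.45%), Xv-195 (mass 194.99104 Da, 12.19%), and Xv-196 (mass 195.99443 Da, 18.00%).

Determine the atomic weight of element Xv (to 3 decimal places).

Ar = Σ fᵢ·mᵢ = 0.5036 × 193.00368 + 0.1945 × 193.94683 + 0.1219 × 194.99104 + 0.1800 × 195.99443
= 97.196653 + 37.722658 + 23.769408 + 35.278997 = 193.967716 Da

193.968 Da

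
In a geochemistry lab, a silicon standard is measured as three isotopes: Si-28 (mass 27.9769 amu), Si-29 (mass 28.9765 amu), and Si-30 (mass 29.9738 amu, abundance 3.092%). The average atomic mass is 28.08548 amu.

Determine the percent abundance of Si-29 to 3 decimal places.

Let x and y be the fractions of Si-28 and Si-29. Then x + y = 1 − 0.03092 = 0.96908 and 27.9769x + 28.9765y = 28.08548 − 0.03092×29.9738 = 27.158690104.
Substituting: 27.9769x + 28.9765(0.96908 − x) = 27.158690104
(27.9769 − 28.9765)x = -0.921856516  ⇒  x = 0.92223, y = 0.04685
Si-28: 92.223%, Si-29: 4.685%.

4.685%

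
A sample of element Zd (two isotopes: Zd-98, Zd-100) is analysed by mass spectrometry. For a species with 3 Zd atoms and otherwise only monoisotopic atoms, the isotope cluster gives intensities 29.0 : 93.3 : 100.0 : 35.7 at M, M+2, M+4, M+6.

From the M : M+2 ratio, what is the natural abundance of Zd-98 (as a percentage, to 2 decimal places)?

Write p for the Zd-98 fraction. I(M+2)/I(M) = [C(3,1)·p^2·(1−p)] / p^3 = 3·(1−p)/p = 93.3/29.0 = 3.2172
(1−p)/p = 3.2172/3 = 1.0724  ⇒  p = 1/(1 + 1.0724) = 0.4825
Zd-98: 48.25%, Zd-100: 51.75%.

48.25%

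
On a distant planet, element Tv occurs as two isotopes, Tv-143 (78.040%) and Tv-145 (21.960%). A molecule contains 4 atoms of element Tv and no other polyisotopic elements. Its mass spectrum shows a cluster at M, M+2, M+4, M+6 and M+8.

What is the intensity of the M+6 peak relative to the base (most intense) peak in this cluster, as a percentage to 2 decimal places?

Binomial terms of (0.78040 + 0.21960)^4: M 0.3709, M+2 0.4175, M+4 0.1762, M+6 0.0331, M+8 0.0023 → M+2 is the base peak.
P(M+2) = C(4,1) × 0.78040^3 × 0.21960^1 = 4 × 0.47528245 × 0.2196 = 0.417488 (base)
P(M+6) = C(4,3) × 0.78040^1 × 0.21960^3 = 4 × 0.7804 × 0.01059003 = 0.033058
Relative intensity = 0.033058 / 0.417488 × 100 = 7.92

7.92%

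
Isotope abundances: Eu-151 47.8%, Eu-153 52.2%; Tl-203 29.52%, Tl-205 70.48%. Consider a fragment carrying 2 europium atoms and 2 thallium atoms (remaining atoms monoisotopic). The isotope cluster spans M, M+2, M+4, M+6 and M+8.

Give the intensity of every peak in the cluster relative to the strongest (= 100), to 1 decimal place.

Europium pattern (n=2): 0.228484 : 0.499032 : 0.272484
Thallium pattern (n=2): 0.08714304 : 0.41611392 : 0.49674304
Convolve the two distributions (both contribute in 2-u steps):
  M: 0.228484×0.08714304 = 0.019911
  M+2: 0.228484×0.41611392 + 0.499032×0.08714304 = 0.138563
  M+4: 0.228484×0.49674304 + 0.499032×0.41611392 + 0.272484×0.08714304 = 0.344897
  M+6: 0.499032×0.49674304 + 0.272484×0.41611392 = 0.361275
  M+8: 0.272484×0.49674304 = 0.135355
Scale to base peak (0.361275) = 100: 5.5 : 38.4 : 95.5 : 100.0 : 37.5

5.5 : 38.4 : 95.5 : 100.0 : 37.5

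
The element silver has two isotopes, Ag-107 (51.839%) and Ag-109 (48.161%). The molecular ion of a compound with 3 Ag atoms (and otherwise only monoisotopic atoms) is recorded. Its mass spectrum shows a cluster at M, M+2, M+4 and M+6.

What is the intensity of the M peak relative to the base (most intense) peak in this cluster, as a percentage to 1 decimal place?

35.9%

Term probabilities: M 0.1393, M+2 0.3883, M+4 0.3607, M+6 0.1117. Base peak = M+2.
P(M+2) = C(3,1) × 0.51839^2 × 0.48161^1 = 3 × 0.26872819 × 0.48161 = 0.388267 (base)
P(M) = C(3,0) × 0.51839^3 × 0.48161^0 = 1 × 0.13930601 × 1.0000 = 0.139306
Relative intensity = 0.139306 / 0.388267 × 100 = 35.9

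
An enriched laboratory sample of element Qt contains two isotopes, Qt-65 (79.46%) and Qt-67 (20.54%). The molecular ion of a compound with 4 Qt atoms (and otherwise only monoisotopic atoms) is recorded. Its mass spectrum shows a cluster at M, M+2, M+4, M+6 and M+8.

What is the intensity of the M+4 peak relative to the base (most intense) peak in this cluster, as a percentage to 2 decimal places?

Term probabilities: M 0.3987, M+2 0.4122, M+4 0.1598, M+6 0.0275, M+8 0.0018. Base peak = M+2.
P(M+2) = C(4,1) × 0.7946^3 × 0.2054^1 = 4 × 0.50170183 × 0.2054 = 0.412198 (base)
P(M+4) = C(4,2) × 0.7946^2 × 0.2054^2 = 6 × 0.63138916 × 0.04218916 = 0.159827
Relative intensity = 0.159827 / 0.412198 × 100 = 38.77

38.77%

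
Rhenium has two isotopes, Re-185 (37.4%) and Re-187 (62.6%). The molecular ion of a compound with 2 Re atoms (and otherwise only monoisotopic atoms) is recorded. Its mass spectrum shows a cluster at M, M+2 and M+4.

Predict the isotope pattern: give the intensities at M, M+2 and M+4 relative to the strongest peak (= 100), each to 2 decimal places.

Expanding (0.374 + 0.626)^2:
P(M) = 0.374^2 = 0.139876
P(M+2) = 2 × 0.374^1 × 0.626^1 = 0.468248
P(M+4) = 0.626^2 = 0.391876
The M+2 peak is largest (0.468248); scaling to 100 gives 29.87 : 100.00 : 83.69.

29.87 : 100.00 : 83.69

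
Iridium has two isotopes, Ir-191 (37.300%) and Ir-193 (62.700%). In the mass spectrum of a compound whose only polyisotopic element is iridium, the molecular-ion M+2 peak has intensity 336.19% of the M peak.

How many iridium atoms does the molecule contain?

The M+2/M ratio from n Ir atoms is n · q/p = n · 0.62700/0.37300.
n = 3.3619 × 0.37300/0.62700 = 2.00 ≈ 2

2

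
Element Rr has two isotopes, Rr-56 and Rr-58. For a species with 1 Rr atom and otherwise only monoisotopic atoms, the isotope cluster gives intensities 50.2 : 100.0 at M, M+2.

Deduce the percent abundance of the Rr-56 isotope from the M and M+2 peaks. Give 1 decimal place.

If p is the fraction of Rr that is Rr-56, then I(M+2)/I(M) = [C(1,1)·p^0·(1−p)] / p^1 = 1·(1−p)/p = 100.0/50.2 = 1.9920
(1−p)/p = 1.9920/1 = 1.9920  ⇒  p = 1/(1 + 1.9920) = 0.3342
Rr-56: 33.4%, Rr-58: 66.6%.

33.4%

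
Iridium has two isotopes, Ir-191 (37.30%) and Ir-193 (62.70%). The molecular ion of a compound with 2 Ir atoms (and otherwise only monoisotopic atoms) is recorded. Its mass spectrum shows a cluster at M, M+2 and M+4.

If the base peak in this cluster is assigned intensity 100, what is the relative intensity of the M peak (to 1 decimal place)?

(0.3730 + 0.6270)^2 gives M 0.1391, M+2 0.4677, M+4 0.3931; the largest is M+2.
P(M+2) = C(2,1) × 0.3730^1 × 0.6270^1 = 2 × 0.3730 × 0.6270 = 0.467742 (base)
P(M) = C(2,0) × 0.3730^2 × 0.6270^0 = 1 × 0.139129 × 1.0000 = 0.139129
Relative intensity = 0.139129 / 0.467742 × 100 = 29.7

29.7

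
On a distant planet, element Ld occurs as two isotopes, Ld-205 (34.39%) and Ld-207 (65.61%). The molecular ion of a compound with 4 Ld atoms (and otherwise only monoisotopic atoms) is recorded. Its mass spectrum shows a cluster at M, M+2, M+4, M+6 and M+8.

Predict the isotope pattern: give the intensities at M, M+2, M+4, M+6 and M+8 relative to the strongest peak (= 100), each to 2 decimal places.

Expanding (0.3439 + 0.6561)^4:
P(M) = 0.3439^4 = 0.013987
P(M+2) = 4 × 0.3439^3 × 0.6561^1 = 0.106740
P(M+4) = 6 × 0.3439^2 × 0.6561^2 = 0.305461
P(M+6) = 4 × 0.3439^1 × 0.6561^3 = 0.388510
P(M+8) = 0.6561^4 = 0.185302
The M+6 peak is largest (0.388510); scaling to 100 gives 3.60 : 27.47 : 78.62 : 100.00 : 47.70.

3.60 : 27.47 : 78.62 : 100.00 : 47.70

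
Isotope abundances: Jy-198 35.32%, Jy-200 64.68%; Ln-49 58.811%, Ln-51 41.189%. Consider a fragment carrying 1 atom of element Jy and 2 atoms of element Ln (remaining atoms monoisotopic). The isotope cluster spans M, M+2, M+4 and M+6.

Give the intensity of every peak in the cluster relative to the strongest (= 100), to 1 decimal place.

Element Jy pattern (n=1): 0.3532 : 0.6468
Element Ln pattern (n=2): 0.34587337 : 0.48447326 : 0.16965337
Convolve the two distributions (both contribute in 2-u steps):
  M: 0.3532×0.34587337 = 0.122162
  M+2: 0.3532×0.48447326 + 0.6468×0.34587337 = 0.394827
  M+4: 0.3532×0.16965337 + 0.6468×0.48447326 = 0.373279
  M+6: 0.6468×0.16965337 = 0.109732
Scale to base peak (0.394827) = 100: 30.9 : 100.0 : 94.5 : 27.8

30.9 : 100.0 : 94.5 : 27.8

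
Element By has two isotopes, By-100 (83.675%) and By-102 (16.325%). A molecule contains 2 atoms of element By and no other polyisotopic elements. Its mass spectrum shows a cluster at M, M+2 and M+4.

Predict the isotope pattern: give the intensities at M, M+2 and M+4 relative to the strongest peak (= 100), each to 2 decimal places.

Expanding (0.83675 + 0.16325)^2:
P(M) = 0.83675^2 = 0.700151
P(M+2) = 2 × 0.83675^1 × 0.16325^1 = 0.273199
P(M+4) = 0.16325^2 = 0.026651
The M peak is largest (0.700151); scaling to 100 gives 100.00 : 39.02 : 3.81.

100.00 : 39.02 : 3.81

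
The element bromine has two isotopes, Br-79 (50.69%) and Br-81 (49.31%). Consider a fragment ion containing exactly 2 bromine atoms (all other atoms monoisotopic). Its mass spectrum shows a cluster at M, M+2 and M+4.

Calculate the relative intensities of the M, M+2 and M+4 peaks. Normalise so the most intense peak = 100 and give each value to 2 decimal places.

51.40 : 100.00 : 48.64

Each Br atom is independently Br-79 (p = 0.5069) or Br-81 (q = 0.4931); the cluster is the binomial expansion (p + q)^2.
P(M) = 0.5069^2 = 0.256948
P(M+2) = 2 × 0.5069^1 × 0.4931^1 = 0.499905
P(M+4) = 0.4931^2 = 0.243148
The M+2 peak is largest (0.499905); scaling to 100 gives 51.40 : 100.00 : 48.64.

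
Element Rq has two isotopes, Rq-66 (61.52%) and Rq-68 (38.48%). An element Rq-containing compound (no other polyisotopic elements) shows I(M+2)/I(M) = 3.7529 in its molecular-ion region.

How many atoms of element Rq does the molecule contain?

6

With n Rq atoms, P(M+2)/P(M) = C(n,1)·p^(n−1)q / p^n = n·q/p = n · 0.3848/0.6152.
n = 3.7529 × 0.6152/0.3848 = 6.00 ≈ 6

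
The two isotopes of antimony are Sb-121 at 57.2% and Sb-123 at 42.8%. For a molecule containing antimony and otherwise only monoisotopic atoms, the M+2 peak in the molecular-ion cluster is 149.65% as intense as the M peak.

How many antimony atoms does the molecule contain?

For n independent Sb atoms, I(M+2)/I(M) = n · (abundance Sb-123) / (abundance Sb-121) = n · 0.428/0.572.
n = 1.4965 × 0.572/0.428 = 2.00 ≈ 2

2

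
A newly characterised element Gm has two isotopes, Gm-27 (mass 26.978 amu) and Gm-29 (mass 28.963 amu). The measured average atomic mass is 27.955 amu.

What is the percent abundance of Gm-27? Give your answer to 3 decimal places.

50.781%

Writing the weighted mean with unknown fraction x of Gm-27:
26.978·x + 28.963·(1 − x) = 27.955
(26.978 − 28.963)·x = 27.955 − 28.963
x = -1.008 / -1.985 = 0.50781 → 50.781% Gm-27, 49.219% Gm-29.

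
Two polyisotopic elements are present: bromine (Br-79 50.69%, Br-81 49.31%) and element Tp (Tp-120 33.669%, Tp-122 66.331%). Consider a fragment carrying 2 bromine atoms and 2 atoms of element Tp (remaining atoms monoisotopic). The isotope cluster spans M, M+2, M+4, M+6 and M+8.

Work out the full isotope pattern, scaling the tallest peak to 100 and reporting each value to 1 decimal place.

8.0 : 47.1 : 100.0 : 90.3 : 29.4

Bromine pattern (n=2): 0.25694761 : 0.49990478 : 0.24314761
Element Tp pattern (n=2): 0.11336016 : 0.44665969 : 0.43998016
Convolve the two distributions (both contribute in 2-u steps):
  M: 0.25694761×0.11336016 = 0.029128
  M+2: 0.25694761×0.44665969 + 0.49990478×0.11336016 = 0.171437
  M+4: 0.25694761×0.43998016 + 0.49990478×0.44665969 + 0.24314761×0.11336016 = 0.363902
  M+6: 0.49990478×0.43998016 + 0.24314761×0.44665969 = 0.328552
  M+8: 0.24314761×0.43998016 = 0.106980
Scale to base peak (0.363902) = 100: 8.0 : 47.1 : 100.0 : 90.3 : 29.4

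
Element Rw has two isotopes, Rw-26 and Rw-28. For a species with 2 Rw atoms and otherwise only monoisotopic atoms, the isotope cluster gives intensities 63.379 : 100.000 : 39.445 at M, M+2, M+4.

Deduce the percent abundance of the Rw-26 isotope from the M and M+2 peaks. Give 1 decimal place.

55.9%

Let p = fractional abundance of Rw-26. I(M+2)/I(M) = [C(2,1)·p^1·(1−p)] / p^2 = 2·(1−p)/p = 100.000/63.379 = 1.5778
(1−p)/p = 1.5778/2 = 0.7889  ⇒  p = 1/(1 + 0.7889) = 0.5590
Rw-26: 55.9%, Rw-28: 44.1%.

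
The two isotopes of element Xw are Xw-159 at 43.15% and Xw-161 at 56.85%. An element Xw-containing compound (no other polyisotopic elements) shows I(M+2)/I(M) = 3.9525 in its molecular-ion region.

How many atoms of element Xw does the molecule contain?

For n independent Xw atoms, I(M+2)/I(M) = n · (abundance Xw-161) / (abundance Xw-159) = n · 0.5685/0.4315.
n = 3.9525 × 0.4315/0.5685 = 3.00 ≈ 3

3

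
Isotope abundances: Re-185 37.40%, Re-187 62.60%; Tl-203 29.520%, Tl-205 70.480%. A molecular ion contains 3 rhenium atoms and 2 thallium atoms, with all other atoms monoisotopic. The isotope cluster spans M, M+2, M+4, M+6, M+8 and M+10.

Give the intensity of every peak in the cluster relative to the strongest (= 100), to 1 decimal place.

Rhenium pattern (n=3): 0.05231362 : 0.26268713 : 0.43968487 : 0.24531438
Thallium pattern (n=2): 0.08714304 : 0.41611392 : 0.49674304
Convolve the two distributions (both contribute in 2-u steps):
  M: 0.05231362×0.08714304 = 0.004559
  M+2: 0.05231362×0.41611392 + 0.26268713×0.08714304 = 0.044660
  M+4: 0.05231362×0.49674304 + 0.26268713×0.41611392 + 0.43968487×0.08714304 = 0.173610
  M+6: 0.26268713×0.49674304 + 0.43968487×0.41611392 + 0.24531438×0.08714304 = 0.334824
  M+8: 0.43968487×0.49674304 + 0.24531438×0.41611392 = 0.320489
  M+10: 0.24531438×0.49674304 = 0.121858
Scale to base peak (0.334824) = 100: 1.4 : 13.3 : 51.9 : 100.0 : 95.7 : 36.4

1.4 : 13.3 : 51.9 : 100.0 : 95.7 : 36.4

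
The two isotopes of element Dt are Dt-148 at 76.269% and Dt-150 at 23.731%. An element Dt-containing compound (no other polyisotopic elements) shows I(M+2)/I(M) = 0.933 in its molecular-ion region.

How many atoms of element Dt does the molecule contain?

3

For n independent Dt atoms, I(M+2)/I(M) = n · (abundance Dt-150) / (abundance Dt-148) = n · 0.23731/0.76269.
n = 0.933 × 0.76269/0.23731 = 3.00 ≈ 3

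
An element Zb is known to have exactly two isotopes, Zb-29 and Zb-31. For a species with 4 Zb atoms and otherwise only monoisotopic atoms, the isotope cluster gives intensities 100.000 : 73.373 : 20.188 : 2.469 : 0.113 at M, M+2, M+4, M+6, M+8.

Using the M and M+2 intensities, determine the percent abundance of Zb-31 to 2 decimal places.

Write p for the Zb-29 fraction. I(M+2)/I(M) = [C(4,1)·p^3·(1−p)] / p^4 = 4·(1−p)/p = 73.373/100.000 = 0.7337
(1−p)/p = 0.7337/4 = 0.1834  ⇒  p = 1/(1 + 0.1834) = 0.8450
Zb-29: 84.50%, Zb-31: 15.50%.

15.50%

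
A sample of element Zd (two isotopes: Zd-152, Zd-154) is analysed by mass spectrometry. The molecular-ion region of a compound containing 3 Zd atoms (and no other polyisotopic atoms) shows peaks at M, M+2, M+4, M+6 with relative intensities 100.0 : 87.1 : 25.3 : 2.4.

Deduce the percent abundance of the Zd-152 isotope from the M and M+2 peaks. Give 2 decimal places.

77.50%

Write p for the Zd-152 fraction. I(M+2)/I(M) = [C(3,1)·p^2·(1−p)] / p^3 = 3·(1−p)/p = 87.1/100.0 = 0.8710
(1−p)/p = 0.8710/3 = 0.2903  ⇒  p = 1/(1 + 0.2903) = 0.7750
Zd-152: 77.50%, Zd-154: 22.50%.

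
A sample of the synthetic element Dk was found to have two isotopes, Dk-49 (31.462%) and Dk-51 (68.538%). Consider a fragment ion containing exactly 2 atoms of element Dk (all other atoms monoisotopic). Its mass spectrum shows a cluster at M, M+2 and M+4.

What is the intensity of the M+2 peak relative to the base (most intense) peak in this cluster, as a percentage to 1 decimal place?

Term probabilities: M 0.0990, M+2 0.4313, M+4 0.4697. Base peak = M+4.
P(M+4) = C(2,2) × 0.31462^0 × 0.68538^2 = 1 × 1.0000 × 0.46974574 = 0.469746 (base)
P(M+2) = C(2,1) × 0.31462^1 × 0.68538^1 = 2 × 0.31462 × 0.68538 = 0.431269
Relative intensity = 0.431269 / 0.469746 × 100 = 91.8

91.8%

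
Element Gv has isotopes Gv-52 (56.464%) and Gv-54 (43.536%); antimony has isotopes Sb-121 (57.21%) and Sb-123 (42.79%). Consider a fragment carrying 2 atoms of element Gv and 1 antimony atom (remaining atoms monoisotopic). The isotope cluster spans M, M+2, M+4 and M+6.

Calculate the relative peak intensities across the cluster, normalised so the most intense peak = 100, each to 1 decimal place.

Element Gv pattern (n=2): 0.31881833 : 0.49164334 : 0.18953833
Antimony pattern (n=1): 0.5721 : 0.4279
Convolve the two distributions (both contribute in 2-u steps):
  M: 0.31881833×0.5721 = 0.182396
  M+2: 0.31881833×0.4279 + 0.49164334×0.5721 = 0.417692
  M+4: 0.49164334×0.4279 + 0.18953833×0.5721 = 0.318809
  M+6: 0.18953833×0.4279 = 0.081103
Scale to base peak (0.417692) = 100: 43.7 : 100.0 : 76.3 : 19.4

43.7 : 100.0 : 76.3 : 19.4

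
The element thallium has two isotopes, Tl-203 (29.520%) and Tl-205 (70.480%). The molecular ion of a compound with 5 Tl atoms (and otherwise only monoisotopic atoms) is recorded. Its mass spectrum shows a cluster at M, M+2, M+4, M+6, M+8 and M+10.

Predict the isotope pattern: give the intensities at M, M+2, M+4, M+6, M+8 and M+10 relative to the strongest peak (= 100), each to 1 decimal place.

Expanding (0.29520 + 0.70480)^5:
P(M) = 0.29520^5 = 0.002242
P(M+2) = 5 × 0.29520^4 × 0.70480^1 = 0.026761
P(M+4) = 10 × 0.29520^3 × 0.70480^2 = 0.127785
P(M+6) = 10 × 0.29520^2 × 0.70480^3 = 0.305092
P(M+8) = 5 × 0.29520^1 × 0.70480^4 = 0.364208
P(M+10) = 0.70480^5 = 0.173912
The M+8 peak is largest (0.364208); scaling to 100 gives 0.6 : 7.3 : 35.1 : 83.8 : 100.0 : 47.8.

0.6 : 7.3 : 35.1 : 83.8 : 100.0 : 47.8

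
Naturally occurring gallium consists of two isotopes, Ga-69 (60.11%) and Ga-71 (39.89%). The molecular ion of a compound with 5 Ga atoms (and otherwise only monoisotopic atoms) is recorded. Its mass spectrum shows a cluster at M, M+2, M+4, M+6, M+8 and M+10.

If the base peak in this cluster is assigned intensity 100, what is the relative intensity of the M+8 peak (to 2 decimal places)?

22.02

Binomial terms of (0.6011 + 0.3989)^5: M 0.0785, M+2 0.2604, M+4 0.3456, M+6 0.2293, M+8 0.0761, M+10 0.0101 → M+4 is the base peak.
P(M+4) = C(5,2) × 0.6011^3 × 0.3989^2 = 10 × 0.21719018 × 0.15912121 = 0.345596 (base)
P(M+8) = C(5,4) × 0.6011^1 × 0.3989^4 = 5 × 0.6011 × 0.02531956 = 0.076098
Relative intensity = 0.076098 / 0.345596 × 100 = 22.02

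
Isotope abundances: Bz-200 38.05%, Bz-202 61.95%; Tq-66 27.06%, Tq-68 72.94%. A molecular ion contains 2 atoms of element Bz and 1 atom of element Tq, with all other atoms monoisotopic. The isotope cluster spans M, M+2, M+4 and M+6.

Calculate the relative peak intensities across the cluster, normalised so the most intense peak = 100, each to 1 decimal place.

8.8 : 52.1 : 100.0 : 62.5

Element Bz pattern (n=2): 0.14478025 : 0.4714395 : 0.38378025
Element Tq pattern (n=1): 0.2706 : 0.7294
Convolve the two distributions (both contribute in 2-u steps):
  M: 0.14478025×0.2706 = 0.039178
  M+2: 0.14478025×0.7294 + 0.4714395×0.2706 = 0.233174
  M+4: 0.4714395×0.7294 + 0.38378025×0.2706 = 0.447719
  M+6: 0.38378025×0.7294 = 0.279929
Scale to base peak (0.447719) = 100: 8.8 : 52.1 : 100.0 : 62.5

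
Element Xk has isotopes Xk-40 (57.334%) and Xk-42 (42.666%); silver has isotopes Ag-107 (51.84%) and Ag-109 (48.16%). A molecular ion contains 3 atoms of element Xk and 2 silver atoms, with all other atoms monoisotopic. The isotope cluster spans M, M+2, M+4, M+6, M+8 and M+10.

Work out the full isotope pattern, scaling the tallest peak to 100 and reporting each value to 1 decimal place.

Element Xk pattern (n=3): 0.18846761 : 0.42075343 : 0.3131103 : 0.07766866
Silver pattern (n=2): 0.26873856 : 0.49932288 : 0.23193856
Convolve the two distributions (both contribute in 2-u steps):
  M: 0.18846761×0.26873856 = 0.050649
  M+2: 0.18846761×0.49932288 + 0.42075343×0.26873856 = 0.207179
  M+4: 0.18846761×0.23193856 + 0.42075343×0.49932288 + 0.3131103×0.26873856 = 0.337950
  M+6: 0.42075343×0.23193856 + 0.3131103×0.49932288 + 0.07766866×0.26873856 = 0.274805
  M+8: 0.3131103×0.23193856 + 0.07766866×0.49932288 = 0.111404
  M+10: 0.07766866×0.23193856 = 0.018014
Scale to base peak (0.337950) = 100: 15.0 : 61.3 : 100.0 : 81.3 : 33.0 : 5.3

15.0 : 61.3 : 100.0 : 81.3 : 33.0 : 5.3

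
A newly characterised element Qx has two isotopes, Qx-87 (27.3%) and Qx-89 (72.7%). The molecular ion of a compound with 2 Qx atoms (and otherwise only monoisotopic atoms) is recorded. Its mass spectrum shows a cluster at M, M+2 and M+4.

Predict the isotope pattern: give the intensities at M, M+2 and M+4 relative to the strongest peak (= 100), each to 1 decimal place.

The 2 Qx atoms are independent, so intensities follow the terms of (0.273 + 0.727)^2.
P(M) = 0.273^2 = 0.074529
P(M+2) = 2 × 0.273^1 × 0.727^1 = 0.396942
P(M+4) = 0.727^2 = 0.528529
The M+4 peak is largest (0.528529); scaling to 100 gives 14.1 : 75.1 : 100.0.

14.1 : 75.1 : 100.0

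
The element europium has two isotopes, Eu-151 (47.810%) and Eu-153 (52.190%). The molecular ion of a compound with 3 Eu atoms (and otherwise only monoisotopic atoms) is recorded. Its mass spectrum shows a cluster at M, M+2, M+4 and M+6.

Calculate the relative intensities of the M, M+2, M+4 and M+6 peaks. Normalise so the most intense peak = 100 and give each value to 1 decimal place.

28.0 : 91.6 : 100.0 : 36.4

The 3 Eu atoms are independent, so intensities follow the terms of (0.47810 + 0.52190)^3.
P(M) = 0.47810^3 = 0.109284
P(M+2) = 3 × 0.47810^2 × 0.52190^1 = 0.357887
P(M+4) = 3 × 0.47810^1 × 0.52190^2 = 0.390674
P(M+6) = 0.52190^3 = 0.142155
The M+4 peak is largest (0.390674); scaling to 100 gives 28.0 : 91.6 : 100.0 : 36.4.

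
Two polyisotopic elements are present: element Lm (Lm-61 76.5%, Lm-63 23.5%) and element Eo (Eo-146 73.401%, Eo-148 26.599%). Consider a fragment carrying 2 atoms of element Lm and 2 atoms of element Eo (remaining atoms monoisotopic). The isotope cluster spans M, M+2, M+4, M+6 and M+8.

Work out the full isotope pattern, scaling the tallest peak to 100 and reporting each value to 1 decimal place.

74.7 : 100.0 : 50.1 : 11.1 : 0.9

Element Lm pattern (n=2): 0.585225 : 0.35955 : 0.055225
Element Eo pattern (n=2): 0.53877068 : 0.39047864 : 0.07075068
Convolve the two distributions (both contribute in 2-u steps):
  M: 0.585225×0.53877068 = 0.315302
  M+2: 0.585225×0.39047864 + 0.35955×0.53877068 = 0.422233
  M+4: 0.585225×0.07075068 + 0.35955×0.39047864 + 0.055225×0.53877068 = 0.211555
  M+6: 0.35955×0.07075068 + 0.055225×0.39047864 = 0.047003
  M+8: 0.055225×0.07075068 = 0.003907
Scale to base peak (0.422233) = 100: 74.7 : 100.0 : 50.1 : 11.1 : 0.9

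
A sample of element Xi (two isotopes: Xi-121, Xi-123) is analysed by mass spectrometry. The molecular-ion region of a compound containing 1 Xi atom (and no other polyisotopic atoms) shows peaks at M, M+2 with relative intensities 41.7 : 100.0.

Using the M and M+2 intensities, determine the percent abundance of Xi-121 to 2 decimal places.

29.43%

If p is the fraction of Xi that is Xi-121, then I(M+2)/I(M) = [C(1,1)·p^0·(1−p)] / p^1 = 1·(1−p)/p = 100.0/41.7 = 2.3981
(1−p)/p = 2.3981/1 = 2.3981  ⇒  p = 1/(1 + 2.3981) = 0.2943
Xi-121: 29.43%, Xi-123: 70.57%.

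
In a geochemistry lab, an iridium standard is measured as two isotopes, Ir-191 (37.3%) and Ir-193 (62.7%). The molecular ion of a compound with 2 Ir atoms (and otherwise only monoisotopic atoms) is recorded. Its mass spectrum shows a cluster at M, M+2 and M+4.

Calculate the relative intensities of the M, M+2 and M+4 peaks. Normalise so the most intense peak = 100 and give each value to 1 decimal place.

The 2 Ir atoms are independent, so intensities follow the terms of (0.373 + 0.627)^2.
P(M) = 0.373^2 = 0.139129
P(M+2) = 2 × 0.373^1 × 0.627^1 = 0.467742
P(M+4) = 0.627^2 = 0.393129
The M+2 peak is largest (0.467742); scaling to 100 gives 29.7 : 100.0 : 84.0.

29.7 : 100.0 : 84.0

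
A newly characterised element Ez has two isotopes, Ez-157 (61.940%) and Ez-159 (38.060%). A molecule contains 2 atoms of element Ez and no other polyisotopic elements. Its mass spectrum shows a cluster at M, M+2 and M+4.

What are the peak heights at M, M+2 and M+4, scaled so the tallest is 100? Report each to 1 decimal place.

The 2 Ez atoms are independent, so intensities follow the terms of (0.61940 + 0.38060)^2.
P(M) = 0.61940^2 = 0.383656
P(M+2) = 2 × 0.61940^1 × 0.38060^1 = 0.471487
P(M+4) = 0.38060^2 = 0.144856
The M+2 peak is largest (0.471487); scaling to 100 gives 81.4 : 100.0 : 30.7.

81.4 : 100.0 : 30.7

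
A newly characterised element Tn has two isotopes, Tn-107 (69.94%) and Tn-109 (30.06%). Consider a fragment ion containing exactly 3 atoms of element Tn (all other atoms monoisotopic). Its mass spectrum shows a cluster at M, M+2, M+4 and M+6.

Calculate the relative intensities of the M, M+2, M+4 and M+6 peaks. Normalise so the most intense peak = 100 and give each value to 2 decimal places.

77.56 : 100.00 : 42.98 : 6.16

Each Tn atom is independently Tn-107 (p = 0.6994) or Tn-109 (q = 0.3006); the cluster is the binomial expansion (p + q)^3.
P(M) = 0.6994^3 = 0.342119
P(M+2) = 3 × 0.6994^2 × 0.3006^1 = 0.441125
P(M+4) = 3 × 0.6994^1 × 0.3006^2 = 0.189594
P(M+6) = 0.3006^3 = 0.027162
The M+2 peak is largest (0.441125); scaling to 100 gives 77.56 : 100.00 : 42.98 : 6.16.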